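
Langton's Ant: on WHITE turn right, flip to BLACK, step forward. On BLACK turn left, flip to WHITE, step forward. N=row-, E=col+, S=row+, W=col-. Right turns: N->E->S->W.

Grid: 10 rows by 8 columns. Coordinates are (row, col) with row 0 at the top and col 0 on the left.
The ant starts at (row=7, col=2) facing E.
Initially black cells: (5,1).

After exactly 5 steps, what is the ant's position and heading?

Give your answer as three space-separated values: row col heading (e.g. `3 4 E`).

Step 1: on WHITE (7,2): turn R to S, flip to black, move to (8,2). |black|=2
Step 2: on WHITE (8,2): turn R to W, flip to black, move to (8,1). |black|=3
Step 3: on WHITE (8,1): turn R to N, flip to black, move to (7,1). |black|=4
Step 4: on WHITE (7,1): turn R to E, flip to black, move to (7,2). |black|=5
Step 5: on BLACK (7,2): turn L to N, flip to white, move to (6,2). |black|=4

Answer: 6 2 N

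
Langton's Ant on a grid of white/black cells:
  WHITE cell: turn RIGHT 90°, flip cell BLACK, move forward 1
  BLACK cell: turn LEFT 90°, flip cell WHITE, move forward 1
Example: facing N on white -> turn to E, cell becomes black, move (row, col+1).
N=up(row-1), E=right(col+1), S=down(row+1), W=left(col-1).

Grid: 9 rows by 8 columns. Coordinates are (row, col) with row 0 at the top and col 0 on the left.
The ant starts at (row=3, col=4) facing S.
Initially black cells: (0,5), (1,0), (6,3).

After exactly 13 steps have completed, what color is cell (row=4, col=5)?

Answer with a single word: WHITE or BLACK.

Answer: BLACK

Derivation:
Step 1: on WHITE (3,4): turn R to W, flip to black, move to (3,3). |black|=4
Step 2: on WHITE (3,3): turn R to N, flip to black, move to (2,3). |black|=5
Step 3: on WHITE (2,3): turn R to E, flip to black, move to (2,4). |black|=6
Step 4: on WHITE (2,4): turn R to S, flip to black, move to (3,4). |black|=7
Step 5: on BLACK (3,4): turn L to E, flip to white, move to (3,5). |black|=6
Step 6: on WHITE (3,5): turn R to S, flip to black, move to (4,5). |black|=7
Step 7: on WHITE (4,5): turn R to W, flip to black, move to (4,4). |black|=8
Step 8: on WHITE (4,4): turn R to N, flip to black, move to (3,4). |black|=9
Step 9: on WHITE (3,4): turn R to E, flip to black, move to (3,5). |black|=10
Step 10: on BLACK (3,5): turn L to N, flip to white, move to (2,5). |black|=9
Step 11: on WHITE (2,5): turn R to E, flip to black, move to (2,6). |black|=10
Step 12: on WHITE (2,6): turn R to S, flip to black, move to (3,6). |black|=11
Step 13: on WHITE (3,6): turn R to W, flip to black, move to (3,5). |black|=12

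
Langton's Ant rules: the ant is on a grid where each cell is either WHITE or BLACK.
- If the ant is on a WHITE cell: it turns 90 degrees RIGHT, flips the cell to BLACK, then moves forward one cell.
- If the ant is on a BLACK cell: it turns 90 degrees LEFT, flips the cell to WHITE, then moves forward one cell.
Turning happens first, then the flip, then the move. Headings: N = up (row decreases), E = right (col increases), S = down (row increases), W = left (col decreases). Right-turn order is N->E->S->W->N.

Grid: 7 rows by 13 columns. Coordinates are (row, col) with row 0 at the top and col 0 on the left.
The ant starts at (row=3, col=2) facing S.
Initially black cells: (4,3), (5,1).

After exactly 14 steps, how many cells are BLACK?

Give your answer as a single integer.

Answer: 10

Derivation:
Step 1: on WHITE (3,2): turn R to W, flip to black, move to (3,1). |black|=3
Step 2: on WHITE (3,1): turn R to N, flip to black, move to (2,1). |black|=4
Step 3: on WHITE (2,1): turn R to E, flip to black, move to (2,2). |black|=5
Step 4: on WHITE (2,2): turn R to S, flip to black, move to (3,2). |black|=6
Step 5: on BLACK (3,2): turn L to E, flip to white, move to (3,3). |black|=5
Step 6: on WHITE (3,3): turn R to S, flip to black, move to (4,3). |black|=6
Step 7: on BLACK (4,3): turn L to E, flip to white, move to (4,4). |black|=5
Step 8: on WHITE (4,4): turn R to S, flip to black, move to (5,4). |black|=6
Step 9: on WHITE (5,4): turn R to W, flip to black, move to (5,3). |black|=7
Step 10: on WHITE (5,3): turn R to N, flip to black, move to (4,3). |black|=8
Step 11: on WHITE (4,3): turn R to E, flip to black, move to (4,4). |black|=9
Step 12: on BLACK (4,4): turn L to N, flip to white, move to (3,4). |black|=8
Step 13: on WHITE (3,4): turn R to E, flip to black, move to (3,5). |black|=9
Step 14: on WHITE (3,5): turn R to S, flip to black, move to (4,5). |black|=10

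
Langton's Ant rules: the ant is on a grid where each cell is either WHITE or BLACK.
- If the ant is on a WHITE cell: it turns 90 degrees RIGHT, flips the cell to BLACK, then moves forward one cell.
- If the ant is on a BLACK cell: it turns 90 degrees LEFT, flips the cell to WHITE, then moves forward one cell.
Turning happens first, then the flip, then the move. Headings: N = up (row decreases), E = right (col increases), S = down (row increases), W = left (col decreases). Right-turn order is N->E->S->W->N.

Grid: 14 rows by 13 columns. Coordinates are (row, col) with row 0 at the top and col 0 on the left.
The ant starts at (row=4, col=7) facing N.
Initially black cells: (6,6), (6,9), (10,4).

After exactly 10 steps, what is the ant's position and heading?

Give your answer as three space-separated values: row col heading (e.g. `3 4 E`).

Answer: 5 6 S

Derivation:
Step 1: on WHITE (4,7): turn R to E, flip to black, move to (4,8). |black|=4
Step 2: on WHITE (4,8): turn R to S, flip to black, move to (5,8). |black|=5
Step 3: on WHITE (5,8): turn R to W, flip to black, move to (5,7). |black|=6
Step 4: on WHITE (5,7): turn R to N, flip to black, move to (4,7). |black|=7
Step 5: on BLACK (4,7): turn L to W, flip to white, move to (4,6). |black|=6
Step 6: on WHITE (4,6): turn R to N, flip to black, move to (3,6). |black|=7
Step 7: on WHITE (3,6): turn R to E, flip to black, move to (3,7). |black|=8
Step 8: on WHITE (3,7): turn R to S, flip to black, move to (4,7). |black|=9
Step 9: on WHITE (4,7): turn R to W, flip to black, move to (4,6). |black|=10
Step 10: on BLACK (4,6): turn L to S, flip to white, move to (5,6). |black|=9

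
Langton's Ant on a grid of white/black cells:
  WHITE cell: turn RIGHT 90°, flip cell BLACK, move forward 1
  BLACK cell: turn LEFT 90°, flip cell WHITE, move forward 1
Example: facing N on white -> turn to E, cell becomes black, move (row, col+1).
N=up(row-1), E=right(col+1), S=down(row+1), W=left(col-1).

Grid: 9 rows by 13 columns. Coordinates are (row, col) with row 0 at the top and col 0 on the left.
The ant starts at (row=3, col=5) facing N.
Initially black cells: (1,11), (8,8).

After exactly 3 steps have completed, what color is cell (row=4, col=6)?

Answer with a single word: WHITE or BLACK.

Answer: BLACK

Derivation:
Step 1: on WHITE (3,5): turn R to E, flip to black, move to (3,6). |black|=3
Step 2: on WHITE (3,6): turn R to S, flip to black, move to (4,6). |black|=4
Step 3: on WHITE (4,6): turn R to W, flip to black, move to (4,5). |black|=5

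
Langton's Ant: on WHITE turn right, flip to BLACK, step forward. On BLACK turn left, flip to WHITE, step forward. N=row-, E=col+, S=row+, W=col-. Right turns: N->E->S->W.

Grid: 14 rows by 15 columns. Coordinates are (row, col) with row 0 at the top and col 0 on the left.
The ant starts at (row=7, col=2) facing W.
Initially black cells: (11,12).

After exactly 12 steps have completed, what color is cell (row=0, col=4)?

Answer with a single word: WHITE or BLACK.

Step 1: on WHITE (7,2): turn R to N, flip to black, move to (6,2). |black|=2
Step 2: on WHITE (6,2): turn R to E, flip to black, move to (6,3). |black|=3
Step 3: on WHITE (6,3): turn R to S, flip to black, move to (7,3). |black|=4
Step 4: on WHITE (7,3): turn R to W, flip to black, move to (7,2). |black|=5
Step 5: on BLACK (7,2): turn L to S, flip to white, move to (8,2). |black|=4
Step 6: on WHITE (8,2): turn R to W, flip to black, move to (8,1). |black|=5
Step 7: on WHITE (8,1): turn R to N, flip to black, move to (7,1). |black|=6
Step 8: on WHITE (7,1): turn R to E, flip to black, move to (7,2). |black|=7
Step 9: on WHITE (7,2): turn R to S, flip to black, move to (8,2). |black|=8
Step 10: on BLACK (8,2): turn L to E, flip to white, move to (8,3). |black|=7
Step 11: on WHITE (8,3): turn R to S, flip to black, move to (9,3). |black|=8
Step 12: on WHITE (9,3): turn R to W, flip to black, move to (9,2). |black|=9

Answer: WHITE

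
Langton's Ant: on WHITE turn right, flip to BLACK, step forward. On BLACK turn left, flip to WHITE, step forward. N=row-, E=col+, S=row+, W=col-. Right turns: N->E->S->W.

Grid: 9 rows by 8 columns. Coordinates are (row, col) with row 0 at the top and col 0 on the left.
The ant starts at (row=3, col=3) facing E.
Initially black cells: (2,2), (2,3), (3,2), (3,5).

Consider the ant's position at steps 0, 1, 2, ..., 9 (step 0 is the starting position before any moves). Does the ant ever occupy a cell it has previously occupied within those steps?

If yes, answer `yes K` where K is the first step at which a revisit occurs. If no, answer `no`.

Step 1: on WHITE (3,3): turn R to S, flip to black, move to (4,3). |black|=5 — new cell
Step 2: on WHITE (4,3): turn R to W, flip to black, move to (4,2). |black|=6 — new cell
Step 3: on WHITE (4,2): turn R to N, flip to black, move to (3,2). |black|=7 — new cell
Step 4: on BLACK (3,2): turn L to W, flip to white, move to (3,1). |black|=6 — new cell
Step 5: on WHITE (3,1): turn R to N, flip to black, move to (2,1). |black|=7 — new cell
Step 6: on WHITE (2,1): turn R to E, flip to black, move to (2,2). |black|=8 — new cell
Step 7: on BLACK (2,2): turn L to N, flip to white, move to (1,2). |black|=7 — new cell
Step 8: on WHITE (1,2): turn R to E, flip to black, move to (1,3). |black|=8 — new cell
Step 9: on WHITE (1,3): turn R to S, flip to black, move to (2,3). |black|=9 — new cell
No revisit within 9 steps.

Answer: no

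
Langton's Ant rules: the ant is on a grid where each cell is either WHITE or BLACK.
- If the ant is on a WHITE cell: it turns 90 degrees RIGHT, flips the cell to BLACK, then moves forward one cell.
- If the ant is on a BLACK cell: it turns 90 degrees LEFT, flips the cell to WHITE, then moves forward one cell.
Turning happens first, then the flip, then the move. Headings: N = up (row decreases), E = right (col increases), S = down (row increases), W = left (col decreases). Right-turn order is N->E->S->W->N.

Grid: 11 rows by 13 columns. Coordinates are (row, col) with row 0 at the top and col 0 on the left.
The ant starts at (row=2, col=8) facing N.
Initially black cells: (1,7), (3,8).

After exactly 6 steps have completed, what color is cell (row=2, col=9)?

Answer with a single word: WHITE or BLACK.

Step 1: on WHITE (2,8): turn R to E, flip to black, move to (2,9). |black|=3
Step 2: on WHITE (2,9): turn R to S, flip to black, move to (3,9). |black|=4
Step 3: on WHITE (3,9): turn R to W, flip to black, move to (3,8). |black|=5
Step 4: on BLACK (3,8): turn L to S, flip to white, move to (4,8). |black|=4
Step 5: on WHITE (4,8): turn R to W, flip to black, move to (4,7). |black|=5
Step 6: on WHITE (4,7): turn R to N, flip to black, move to (3,7). |black|=6

Answer: BLACK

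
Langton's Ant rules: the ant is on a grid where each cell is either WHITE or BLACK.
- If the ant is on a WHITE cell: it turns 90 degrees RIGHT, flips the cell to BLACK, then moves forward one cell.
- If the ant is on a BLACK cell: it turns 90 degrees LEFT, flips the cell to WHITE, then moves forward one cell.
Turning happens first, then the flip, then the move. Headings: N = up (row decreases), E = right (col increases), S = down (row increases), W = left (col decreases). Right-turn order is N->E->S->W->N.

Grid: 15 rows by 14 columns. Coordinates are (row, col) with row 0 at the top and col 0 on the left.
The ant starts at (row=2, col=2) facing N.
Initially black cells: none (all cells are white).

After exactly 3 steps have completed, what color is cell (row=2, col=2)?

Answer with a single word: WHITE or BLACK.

Step 1: on WHITE (2,2): turn R to E, flip to black, move to (2,3). |black|=1
Step 2: on WHITE (2,3): turn R to S, flip to black, move to (3,3). |black|=2
Step 3: on WHITE (3,3): turn R to W, flip to black, move to (3,2). |black|=3

Answer: BLACK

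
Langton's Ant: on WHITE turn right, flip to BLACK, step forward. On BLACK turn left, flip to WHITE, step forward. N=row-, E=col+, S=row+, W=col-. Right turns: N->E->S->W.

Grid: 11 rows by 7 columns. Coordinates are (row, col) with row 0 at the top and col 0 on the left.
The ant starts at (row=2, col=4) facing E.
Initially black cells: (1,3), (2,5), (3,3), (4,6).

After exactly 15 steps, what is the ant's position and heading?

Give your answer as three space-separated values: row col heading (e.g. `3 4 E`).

Answer: 4 3 S

Derivation:
Step 1: on WHITE (2,4): turn R to S, flip to black, move to (3,4). |black|=5
Step 2: on WHITE (3,4): turn R to W, flip to black, move to (3,3). |black|=6
Step 3: on BLACK (3,3): turn L to S, flip to white, move to (4,3). |black|=5
Step 4: on WHITE (4,3): turn R to W, flip to black, move to (4,2). |black|=6
Step 5: on WHITE (4,2): turn R to N, flip to black, move to (3,2). |black|=7
Step 6: on WHITE (3,2): turn R to E, flip to black, move to (3,3). |black|=8
Step 7: on WHITE (3,3): turn R to S, flip to black, move to (4,3). |black|=9
Step 8: on BLACK (4,3): turn L to E, flip to white, move to (4,4). |black|=8
Step 9: on WHITE (4,4): turn R to S, flip to black, move to (5,4). |black|=9
Step 10: on WHITE (5,4): turn R to W, flip to black, move to (5,3). |black|=10
Step 11: on WHITE (5,3): turn R to N, flip to black, move to (4,3). |black|=11
Step 12: on WHITE (4,3): turn R to E, flip to black, move to (4,4). |black|=12
Step 13: on BLACK (4,4): turn L to N, flip to white, move to (3,4). |black|=11
Step 14: on BLACK (3,4): turn L to W, flip to white, move to (3,3). |black|=10
Step 15: on BLACK (3,3): turn L to S, flip to white, move to (4,3). |black|=9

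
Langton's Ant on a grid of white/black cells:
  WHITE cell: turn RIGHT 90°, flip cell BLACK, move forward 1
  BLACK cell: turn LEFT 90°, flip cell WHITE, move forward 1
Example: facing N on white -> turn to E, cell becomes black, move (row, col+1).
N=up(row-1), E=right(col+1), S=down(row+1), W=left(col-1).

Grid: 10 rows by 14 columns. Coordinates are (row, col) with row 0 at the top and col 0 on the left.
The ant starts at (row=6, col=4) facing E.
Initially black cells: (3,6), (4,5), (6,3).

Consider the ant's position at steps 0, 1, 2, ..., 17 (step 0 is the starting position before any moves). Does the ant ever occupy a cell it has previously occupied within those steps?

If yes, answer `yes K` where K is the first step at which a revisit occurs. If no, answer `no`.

Step 1: on WHITE (6,4): turn R to S, flip to black, move to (7,4). |black|=4 — new cell
Step 2: on WHITE (7,4): turn R to W, flip to black, move to (7,3). |black|=5 — new cell
Step 3: on WHITE (7,3): turn R to N, flip to black, move to (6,3). |black|=6 — new cell
Step 4: on BLACK (6,3): turn L to W, flip to white, move to (6,2). |black|=5 — new cell
Step 5: on WHITE (6,2): turn R to N, flip to black, move to (5,2). |black|=6 — new cell
Step 6: on WHITE (5,2): turn R to E, flip to black, move to (5,3). |black|=7 — new cell
Step 7: on WHITE (5,3): turn R to S, flip to black, move to (6,3). |black|=8 — REVISIT

Answer: yes 7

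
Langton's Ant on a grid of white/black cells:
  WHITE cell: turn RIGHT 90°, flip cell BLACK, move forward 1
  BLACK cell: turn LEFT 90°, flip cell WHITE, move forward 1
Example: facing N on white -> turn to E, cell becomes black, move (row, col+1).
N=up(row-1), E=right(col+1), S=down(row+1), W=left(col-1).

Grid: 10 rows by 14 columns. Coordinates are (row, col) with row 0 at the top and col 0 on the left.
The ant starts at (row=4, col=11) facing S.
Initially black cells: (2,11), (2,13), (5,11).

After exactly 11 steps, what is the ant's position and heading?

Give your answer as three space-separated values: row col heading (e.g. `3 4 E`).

Answer: 5 11 E

Derivation:
Step 1: on WHITE (4,11): turn R to W, flip to black, move to (4,10). |black|=4
Step 2: on WHITE (4,10): turn R to N, flip to black, move to (3,10). |black|=5
Step 3: on WHITE (3,10): turn R to E, flip to black, move to (3,11). |black|=6
Step 4: on WHITE (3,11): turn R to S, flip to black, move to (4,11). |black|=7
Step 5: on BLACK (4,11): turn L to E, flip to white, move to (4,12). |black|=6
Step 6: on WHITE (4,12): turn R to S, flip to black, move to (5,12). |black|=7
Step 7: on WHITE (5,12): turn R to W, flip to black, move to (5,11). |black|=8
Step 8: on BLACK (5,11): turn L to S, flip to white, move to (6,11). |black|=7
Step 9: on WHITE (6,11): turn R to W, flip to black, move to (6,10). |black|=8
Step 10: on WHITE (6,10): turn R to N, flip to black, move to (5,10). |black|=9
Step 11: on WHITE (5,10): turn R to E, flip to black, move to (5,11). |black|=10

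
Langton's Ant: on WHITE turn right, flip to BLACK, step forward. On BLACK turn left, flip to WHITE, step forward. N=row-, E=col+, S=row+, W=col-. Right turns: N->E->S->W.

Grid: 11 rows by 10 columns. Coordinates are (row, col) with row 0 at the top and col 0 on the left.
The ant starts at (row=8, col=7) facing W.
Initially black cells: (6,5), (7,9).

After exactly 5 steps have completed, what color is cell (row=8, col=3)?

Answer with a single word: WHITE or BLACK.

Answer: WHITE

Derivation:
Step 1: on WHITE (8,7): turn R to N, flip to black, move to (7,7). |black|=3
Step 2: on WHITE (7,7): turn R to E, flip to black, move to (7,8). |black|=4
Step 3: on WHITE (7,8): turn R to S, flip to black, move to (8,8). |black|=5
Step 4: on WHITE (8,8): turn R to W, flip to black, move to (8,7). |black|=6
Step 5: on BLACK (8,7): turn L to S, flip to white, move to (9,7). |black|=5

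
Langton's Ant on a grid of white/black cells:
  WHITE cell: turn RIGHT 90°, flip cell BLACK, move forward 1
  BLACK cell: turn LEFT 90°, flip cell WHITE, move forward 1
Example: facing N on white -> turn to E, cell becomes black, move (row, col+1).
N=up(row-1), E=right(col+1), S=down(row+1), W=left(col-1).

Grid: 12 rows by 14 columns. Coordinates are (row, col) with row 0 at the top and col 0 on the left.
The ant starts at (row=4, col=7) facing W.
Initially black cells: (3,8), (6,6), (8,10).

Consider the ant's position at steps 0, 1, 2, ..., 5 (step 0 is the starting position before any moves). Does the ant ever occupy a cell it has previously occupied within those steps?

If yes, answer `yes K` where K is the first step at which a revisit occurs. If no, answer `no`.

Answer: no

Derivation:
Step 1: on WHITE (4,7): turn R to N, flip to black, move to (3,7). |black|=4 — new cell
Step 2: on WHITE (3,7): turn R to E, flip to black, move to (3,8). |black|=5 — new cell
Step 3: on BLACK (3,8): turn L to N, flip to white, move to (2,8). |black|=4 — new cell
Step 4: on WHITE (2,8): turn R to E, flip to black, move to (2,9). |black|=5 — new cell
Step 5: on WHITE (2,9): turn R to S, flip to black, move to (3,9). |black|=6 — new cell
No revisit within 5 steps.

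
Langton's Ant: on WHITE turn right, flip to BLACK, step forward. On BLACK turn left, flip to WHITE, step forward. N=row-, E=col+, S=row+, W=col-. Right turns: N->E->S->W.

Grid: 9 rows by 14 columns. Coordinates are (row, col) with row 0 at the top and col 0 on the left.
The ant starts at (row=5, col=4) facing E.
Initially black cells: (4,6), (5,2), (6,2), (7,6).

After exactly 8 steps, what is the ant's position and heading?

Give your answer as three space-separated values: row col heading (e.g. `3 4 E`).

Answer: 5 4 W

Derivation:
Step 1: on WHITE (5,4): turn R to S, flip to black, move to (6,4). |black|=5
Step 2: on WHITE (6,4): turn R to W, flip to black, move to (6,3). |black|=6
Step 3: on WHITE (6,3): turn R to N, flip to black, move to (5,3). |black|=7
Step 4: on WHITE (5,3): turn R to E, flip to black, move to (5,4). |black|=8
Step 5: on BLACK (5,4): turn L to N, flip to white, move to (4,4). |black|=7
Step 6: on WHITE (4,4): turn R to E, flip to black, move to (4,5). |black|=8
Step 7: on WHITE (4,5): turn R to S, flip to black, move to (5,5). |black|=9
Step 8: on WHITE (5,5): turn R to W, flip to black, move to (5,4). |black|=10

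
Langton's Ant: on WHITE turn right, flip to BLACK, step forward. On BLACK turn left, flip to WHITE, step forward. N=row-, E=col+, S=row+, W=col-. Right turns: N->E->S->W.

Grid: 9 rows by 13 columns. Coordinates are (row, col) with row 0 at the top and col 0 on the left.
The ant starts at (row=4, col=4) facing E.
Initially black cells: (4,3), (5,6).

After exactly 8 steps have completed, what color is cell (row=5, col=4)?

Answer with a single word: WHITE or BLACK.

Answer: BLACK

Derivation:
Step 1: on WHITE (4,4): turn R to S, flip to black, move to (5,4). |black|=3
Step 2: on WHITE (5,4): turn R to W, flip to black, move to (5,3). |black|=4
Step 3: on WHITE (5,3): turn R to N, flip to black, move to (4,3). |black|=5
Step 4: on BLACK (4,3): turn L to W, flip to white, move to (4,2). |black|=4
Step 5: on WHITE (4,2): turn R to N, flip to black, move to (3,2). |black|=5
Step 6: on WHITE (3,2): turn R to E, flip to black, move to (3,3). |black|=6
Step 7: on WHITE (3,3): turn R to S, flip to black, move to (4,3). |black|=7
Step 8: on WHITE (4,3): turn R to W, flip to black, move to (4,2). |black|=8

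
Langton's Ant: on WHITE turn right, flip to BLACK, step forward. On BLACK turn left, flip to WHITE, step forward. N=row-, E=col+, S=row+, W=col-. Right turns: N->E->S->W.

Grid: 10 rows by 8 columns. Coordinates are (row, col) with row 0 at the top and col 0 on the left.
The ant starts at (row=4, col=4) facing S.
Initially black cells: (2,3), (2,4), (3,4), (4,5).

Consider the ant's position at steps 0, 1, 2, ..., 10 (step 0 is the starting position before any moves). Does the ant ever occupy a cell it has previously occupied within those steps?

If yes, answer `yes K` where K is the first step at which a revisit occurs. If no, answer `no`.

Step 1: on WHITE (4,4): turn R to W, flip to black, move to (4,3). |black|=5 — new cell
Step 2: on WHITE (4,3): turn R to N, flip to black, move to (3,3). |black|=6 — new cell
Step 3: on WHITE (3,3): turn R to E, flip to black, move to (3,4). |black|=7 — new cell
Step 4: on BLACK (3,4): turn L to N, flip to white, move to (2,4). |black|=6 — new cell
Step 5: on BLACK (2,4): turn L to W, flip to white, move to (2,3). |black|=5 — new cell
Step 6: on BLACK (2,3): turn L to S, flip to white, move to (3,3). |black|=4 — REVISIT

Answer: yes 6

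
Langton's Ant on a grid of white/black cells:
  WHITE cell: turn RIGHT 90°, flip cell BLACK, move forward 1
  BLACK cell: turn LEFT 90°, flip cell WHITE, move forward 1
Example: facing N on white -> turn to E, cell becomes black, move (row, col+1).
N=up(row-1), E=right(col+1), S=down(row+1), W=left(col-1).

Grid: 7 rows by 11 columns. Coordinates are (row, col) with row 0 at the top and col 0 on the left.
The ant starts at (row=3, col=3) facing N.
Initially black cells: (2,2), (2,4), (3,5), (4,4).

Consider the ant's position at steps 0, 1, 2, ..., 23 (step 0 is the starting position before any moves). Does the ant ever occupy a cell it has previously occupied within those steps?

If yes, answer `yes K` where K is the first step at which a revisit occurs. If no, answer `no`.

Answer: yes 6

Derivation:
Step 1: on WHITE (3,3): turn R to E, flip to black, move to (3,4). |black|=5 — new cell
Step 2: on WHITE (3,4): turn R to S, flip to black, move to (4,4). |black|=6 — new cell
Step 3: on BLACK (4,4): turn L to E, flip to white, move to (4,5). |black|=5 — new cell
Step 4: on WHITE (4,5): turn R to S, flip to black, move to (5,5). |black|=6 — new cell
Step 5: on WHITE (5,5): turn R to W, flip to black, move to (5,4). |black|=7 — new cell
Step 6: on WHITE (5,4): turn R to N, flip to black, move to (4,4). |black|=8 — REVISIT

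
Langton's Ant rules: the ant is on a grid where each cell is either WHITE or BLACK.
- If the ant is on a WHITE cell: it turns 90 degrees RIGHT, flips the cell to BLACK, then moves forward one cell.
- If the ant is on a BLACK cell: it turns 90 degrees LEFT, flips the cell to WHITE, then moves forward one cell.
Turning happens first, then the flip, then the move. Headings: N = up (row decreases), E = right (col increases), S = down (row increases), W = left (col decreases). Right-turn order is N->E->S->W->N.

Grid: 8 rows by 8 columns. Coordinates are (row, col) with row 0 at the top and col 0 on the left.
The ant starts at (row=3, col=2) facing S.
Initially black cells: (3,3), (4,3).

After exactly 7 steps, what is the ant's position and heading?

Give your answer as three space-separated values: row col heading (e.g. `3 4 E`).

Answer: 2 4 E

Derivation:
Step 1: on WHITE (3,2): turn R to W, flip to black, move to (3,1). |black|=3
Step 2: on WHITE (3,1): turn R to N, flip to black, move to (2,1). |black|=4
Step 3: on WHITE (2,1): turn R to E, flip to black, move to (2,2). |black|=5
Step 4: on WHITE (2,2): turn R to S, flip to black, move to (3,2). |black|=6
Step 5: on BLACK (3,2): turn L to E, flip to white, move to (3,3). |black|=5
Step 6: on BLACK (3,3): turn L to N, flip to white, move to (2,3). |black|=4
Step 7: on WHITE (2,3): turn R to E, flip to black, move to (2,4). |black|=5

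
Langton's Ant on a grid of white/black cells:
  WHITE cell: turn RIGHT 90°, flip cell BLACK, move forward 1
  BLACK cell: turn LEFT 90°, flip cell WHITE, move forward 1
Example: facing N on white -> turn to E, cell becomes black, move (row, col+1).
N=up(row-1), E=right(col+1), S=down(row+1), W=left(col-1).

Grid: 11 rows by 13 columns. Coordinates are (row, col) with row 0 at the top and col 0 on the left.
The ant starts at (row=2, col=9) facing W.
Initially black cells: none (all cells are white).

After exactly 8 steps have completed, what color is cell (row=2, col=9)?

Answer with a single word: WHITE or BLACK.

Step 1: on WHITE (2,9): turn R to N, flip to black, move to (1,9). |black|=1
Step 2: on WHITE (1,9): turn R to E, flip to black, move to (1,10). |black|=2
Step 3: on WHITE (1,10): turn R to S, flip to black, move to (2,10). |black|=3
Step 4: on WHITE (2,10): turn R to W, flip to black, move to (2,9). |black|=4
Step 5: on BLACK (2,9): turn L to S, flip to white, move to (3,9). |black|=3
Step 6: on WHITE (3,9): turn R to W, flip to black, move to (3,8). |black|=4
Step 7: on WHITE (3,8): turn R to N, flip to black, move to (2,8). |black|=5
Step 8: on WHITE (2,8): turn R to E, flip to black, move to (2,9). |black|=6

Answer: WHITE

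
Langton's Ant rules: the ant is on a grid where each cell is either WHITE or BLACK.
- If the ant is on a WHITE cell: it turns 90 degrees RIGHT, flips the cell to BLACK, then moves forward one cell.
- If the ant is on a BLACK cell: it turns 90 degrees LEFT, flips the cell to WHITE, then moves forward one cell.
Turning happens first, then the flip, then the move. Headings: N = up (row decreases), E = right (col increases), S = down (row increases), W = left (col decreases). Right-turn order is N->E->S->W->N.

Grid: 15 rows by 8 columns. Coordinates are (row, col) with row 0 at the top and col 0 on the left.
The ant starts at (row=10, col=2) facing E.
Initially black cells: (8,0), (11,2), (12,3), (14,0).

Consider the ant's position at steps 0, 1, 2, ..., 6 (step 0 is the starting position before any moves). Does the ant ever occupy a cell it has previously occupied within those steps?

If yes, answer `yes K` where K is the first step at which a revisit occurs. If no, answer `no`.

Answer: no

Derivation:
Step 1: on WHITE (10,2): turn R to S, flip to black, move to (11,2). |black|=5 — new cell
Step 2: on BLACK (11,2): turn L to E, flip to white, move to (11,3). |black|=4 — new cell
Step 3: on WHITE (11,3): turn R to S, flip to black, move to (12,3). |black|=5 — new cell
Step 4: on BLACK (12,3): turn L to E, flip to white, move to (12,4). |black|=4 — new cell
Step 5: on WHITE (12,4): turn R to S, flip to black, move to (13,4). |black|=5 — new cell
Step 6: on WHITE (13,4): turn R to W, flip to black, move to (13,3). |black|=6 — new cell
No revisit within 6 steps.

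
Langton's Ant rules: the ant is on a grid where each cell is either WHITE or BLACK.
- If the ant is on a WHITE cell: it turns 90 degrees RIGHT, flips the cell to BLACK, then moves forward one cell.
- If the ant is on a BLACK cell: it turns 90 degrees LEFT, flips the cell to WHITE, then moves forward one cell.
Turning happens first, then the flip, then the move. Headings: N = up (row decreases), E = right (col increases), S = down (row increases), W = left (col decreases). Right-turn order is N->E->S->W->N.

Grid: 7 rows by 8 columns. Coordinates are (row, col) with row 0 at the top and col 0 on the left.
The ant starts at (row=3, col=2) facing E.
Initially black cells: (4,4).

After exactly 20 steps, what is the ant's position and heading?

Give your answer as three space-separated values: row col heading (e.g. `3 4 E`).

Step 1: on WHITE (3,2): turn R to S, flip to black, move to (4,2). |black|=2
Step 2: on WHITE (4,2): turn R to W, flip to black, move to (4,1). |black|=3
Step 3: on WHITE (4,1): turn R to N, flip to black, move to (3,1). |black|=4
Step 4: on WHITE (3,1): turn R to E, flip to black, move to (3,2). |black|=5
Step 5: on BLACK (3,2): turn L to N, flip to white, move to (2,2). |black|=4
Step 6: on WHITE (2,2): turn R to E, flip to black, move to (2,3). |black|=5
Step 7: on WHITE (2,3): turn R to S, flip to black, move to (3,3). |black|=6
Step 8: on WHITE (3,3): turn R to W, flip to black, move to (3,2). |black|=7
Step 9: on WHITE (3,2): turn R to N, flip to black, move to (2,2). |black|=8
Step 10: on BLACK (2,2): turn L to W, flip to white, move to (2,1). |black|=7
Step 11: on WHITE (2,1): turn R to N, flip to black, move to (1,1). |black|=8
Step 12: on WHITE (1,1): turn R to E, flip to black, move to (1,2). |black|=9
Step 13: on WHITE (1,2): turn R to S, flip to black, move to (2,2). |black|=10
Step 14: on WHITE (2,2): turn R to W, flip to black, move to (2,1). |black|=11
Step 15: on BLACK (2,1): turn L to S, flip to white, move to (3,1). |black|=10
Step 16: on BLACK (3,1): turn L to E, flip to white, move to (3,2). |black|=9
Step 17: on BLACK (3,2): turn L to N, flip to white, move to (2,2). |black|=8
Step 18: on BLACK (2,2): turn L to W, flip to white, move to (2,1). |black|=7
Step 19: on WHITE (2,1): turn R to N, flip to black, move to (1,1). |black|=8
Step 20: on BLACK (1,1): turn L to W, flip to white, move to (1,0). |black|=7

Answer: 1 0 W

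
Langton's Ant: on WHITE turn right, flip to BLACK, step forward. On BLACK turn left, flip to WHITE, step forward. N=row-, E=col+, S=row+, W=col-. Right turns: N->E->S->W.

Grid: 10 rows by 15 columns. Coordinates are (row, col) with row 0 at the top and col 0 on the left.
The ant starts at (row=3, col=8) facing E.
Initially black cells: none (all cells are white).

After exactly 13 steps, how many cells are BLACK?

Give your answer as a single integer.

Step 1: on WHITE (3,8): turn R to S, flip to black, move to (4,8). |black|=1
Step 2: on WHITE (4,8): turn R to W, flip to black, move to (4,7). |black|=2
Step 3: on WHITE (4,7): turn R to N, flip to black, move to (3,7). |black|=3
Step 4: on WHITE (3,7): turn R to E, flip to black, move to (3,8). |black|=4
Step 5: on BLACK (3,8): turn L to N, flip to white, move to (2,8). |black|=3
Step 6: on WHITE (2,8): turn R to E, flip to black, move to (2,9). |black|=4
Step 7: on WHITE (2,9): turn R to S, flip to black, move to (3,9). |black|=5
Step 8: on WHITE (3,9): turn R to W, flip to black, move to (3,8). |black|=6
Step 9: on WHITE (3,8): turn R to N, flip to black, move to (2,8). |black|=7
Step 10: on BLACK (2,8): turn L to W, flip to white, move to (2,7). |black|=6
Step 11: on WHITE (2,7): turn R to N, flip to black, move to (1,7). |black|=7
Step 12: on WHITE (1,7): turn R to E, flip to black, move to (1,8). |black|=8
Step 13: on WHITE (1,8): turn R to S, flip to black, move to (2,8). |black|=9

Answer: 9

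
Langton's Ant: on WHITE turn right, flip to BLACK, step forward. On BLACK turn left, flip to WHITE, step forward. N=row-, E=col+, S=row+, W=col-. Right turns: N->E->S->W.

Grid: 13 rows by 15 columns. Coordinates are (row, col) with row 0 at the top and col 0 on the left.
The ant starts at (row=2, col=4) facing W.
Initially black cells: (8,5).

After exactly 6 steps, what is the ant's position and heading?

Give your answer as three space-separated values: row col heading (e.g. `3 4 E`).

Answer: 3 3 W

Derivation:
Step 1: on WHITE (2,4): turn R to N, flip to black, move to (1,4). |black|=2
Step 2: on WHITE (1,4): turn R to E, flip to black, move to (1,5). |black|=3
Step 3: on WHITE (1,5): turn R to S, flip to black, move to (2,5). |black|=4
Step 4: on WHITE (2,5): turn R to W, flip to black, move to (2,4). |black|=5
Step 5: on BLACK (2,4): turn L to S, flip to white, move to (3,4). |black|=4
Step 6: on WHITE (3,4): turn R to W, flip to black, move to (3,3). |black|=5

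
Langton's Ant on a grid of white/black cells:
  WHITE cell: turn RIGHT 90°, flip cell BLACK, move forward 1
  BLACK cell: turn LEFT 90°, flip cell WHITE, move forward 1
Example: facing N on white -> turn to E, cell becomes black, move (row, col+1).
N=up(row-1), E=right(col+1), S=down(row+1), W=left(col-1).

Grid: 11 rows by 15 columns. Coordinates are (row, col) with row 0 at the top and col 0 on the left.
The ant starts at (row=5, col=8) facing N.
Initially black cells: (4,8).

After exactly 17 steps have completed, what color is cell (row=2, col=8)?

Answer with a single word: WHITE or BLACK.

Step 1: on WHITE (5,8): turn R to E, flip to black, move to (5,9). |black|=2
Step 2: on WHITE (5,9): turn R to S, flip to black, move to (6,9). |black|=3
Step 3: on WHITE (6,9): turn R to W, flip to black, move to (6,8). |black|=4
Step 4: on WHITE (6,8): turn R to N, flip to black, move to (5,8). |black|=5
Step 5: on BLACK (5,8): turn L to W, flip to white, move to (5,7). |black|=4
Step 6: on WHITE (5,7): turn R to N, flip to black, move to (4,7). |black|=5
Step 7: on WHITE (4,7): turn R to E, flip to black, move to (4,8). |black|=6
Step 8: on BLACK (4,8): turn L to N, flip to white, move to (3,8). |black|=5
Step 9: on WHITE (3,8): turn R to E, flip to black, move to (3,9). |black|=6
Step 10: on WHITE (3,9): turn R to S, flip to black, move to (4,9). |black|=7
Step 11: on WHITE (4,9): turn R to W, flip to black, move to (4,8). |black|=8
Step 12: on WHITE (4,8): turn R to N, flip to black, move to (3,8). |black|=9
Step 13: on BLACK (3,8): turn L to W, flip to white, move to (3,7). |black|=8
Step 14: on WHITE (3,7): turn R to N, flip to black, move to (2,7). |black|=9
Step 15: on WHITE (2,7): turn R to E, flip to black, move to (2,8). |black|=10
Step 16: on WHITE (2,8): turn R to S, flip to black, move to (3,8). |black|=11
Step 17: on WHITE (3,8): turn R to W, flip to black, move to (3,7). |black|=12

Answer: BLACK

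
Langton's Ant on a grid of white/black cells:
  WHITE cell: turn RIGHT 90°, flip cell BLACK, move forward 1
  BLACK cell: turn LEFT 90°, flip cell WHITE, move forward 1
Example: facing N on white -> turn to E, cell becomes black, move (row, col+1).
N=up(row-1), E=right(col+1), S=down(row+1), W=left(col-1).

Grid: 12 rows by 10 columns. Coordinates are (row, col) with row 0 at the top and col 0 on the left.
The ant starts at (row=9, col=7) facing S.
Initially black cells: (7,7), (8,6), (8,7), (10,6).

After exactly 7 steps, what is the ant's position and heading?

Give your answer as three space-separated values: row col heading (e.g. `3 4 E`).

Step 1: on WHITE (9,7): turn R to W, flip to black, move to (9,6). |black|=5
Step 2: on WHITE (9,6): turn R to N, flip to black, move to (8,6). |black|=6
Step 3: on BLACK (8,6): turn L to W, flip to white, move to (8,5). |black|=5
Step 4: on WHITE (8,5): turn R to N, flip to black, move to (7,5). |black|=6
Step 5: on WHITE (7,5): turn R to E, flip to black, move to (7,6). |black|=7
Step 6: on WHITE (7,6): turn R to S, flip to black, move to (8,6). |black|=8
Step 7: on WHITE (8,6): turn R to W, flip to black, move to (8,5). |black|=9

Answer: 8 5 W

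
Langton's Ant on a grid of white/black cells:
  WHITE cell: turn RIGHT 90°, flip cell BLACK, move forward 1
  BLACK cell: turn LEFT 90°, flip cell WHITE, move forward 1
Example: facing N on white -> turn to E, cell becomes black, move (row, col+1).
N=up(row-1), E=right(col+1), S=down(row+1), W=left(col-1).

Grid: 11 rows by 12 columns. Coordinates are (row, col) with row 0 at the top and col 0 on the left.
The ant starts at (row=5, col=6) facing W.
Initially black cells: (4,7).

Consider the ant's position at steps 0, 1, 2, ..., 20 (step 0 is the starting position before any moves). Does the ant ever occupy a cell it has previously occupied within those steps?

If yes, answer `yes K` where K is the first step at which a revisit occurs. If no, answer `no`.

Answer: yes 6

Derivation:
Step 1: on WHITE (5,6): turn R to N, flip to black, move to (4,6). |black|=2 — new cell
Step 2: on WHITE (4,6): turn R to E, flip to black, move to (4,7). |black|=3 — new cell
Step 3: on BLACK (4,7): turn L to N, flip to white, move to (3,7). |black|=2 — new cell
Step 4: on WHITE (3,7): turn R to E, flip to black, move to (3,8). |black|=3 — new cell
Step 5: on WHITE (3,8): turn R to S, flip to black, move to (4,8). |black|=4 — new cell
Step 6: on WHITE (4,8): turn R to W, flip to black, move to (4,7). |black|=5 — REVISIT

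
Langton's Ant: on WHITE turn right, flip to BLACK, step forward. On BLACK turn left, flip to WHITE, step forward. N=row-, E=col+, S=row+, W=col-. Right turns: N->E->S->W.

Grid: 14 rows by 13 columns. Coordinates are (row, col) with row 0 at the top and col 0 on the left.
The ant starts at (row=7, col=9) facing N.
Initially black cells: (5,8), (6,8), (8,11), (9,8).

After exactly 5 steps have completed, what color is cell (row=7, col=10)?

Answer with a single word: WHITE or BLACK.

Answer: BLACK

Derivation:
Step 1: on WHITE (7,9): turn R to E, flip to black, move to (7,10). |black|=5
Step 2: on WHITE (7,10): turn R to S, flip to black, move to (8,10). |black|=6
Step 3: on WHITE (8,10): turn R to W, flip to black, move to (8,9). |black|=7
Step 4: on WHITE (8,9): turn R to N, flip to black, move to (7,9). |black|=8
Step 5: on BLACK (7,9): turn L to W, flip to white, move to (7,8). |black|=7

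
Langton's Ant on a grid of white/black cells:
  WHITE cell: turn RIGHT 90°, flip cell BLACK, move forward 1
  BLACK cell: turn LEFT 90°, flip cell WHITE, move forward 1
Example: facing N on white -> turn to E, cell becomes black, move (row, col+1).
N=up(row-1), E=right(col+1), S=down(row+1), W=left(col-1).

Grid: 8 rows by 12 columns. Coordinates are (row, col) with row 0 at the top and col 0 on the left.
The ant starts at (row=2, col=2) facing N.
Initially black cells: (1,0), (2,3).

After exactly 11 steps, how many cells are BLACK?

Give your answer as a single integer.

Answer: 9

Derivation:
Step 1: on WHITE (2,2): turn R to E, flip to black, move to (2,3). |black|=3
Step 2: on BLACK (2,3): turn L to N, flip to white, move to (1,3). |black|=2
Step 3: on WHITE (1,3): turn R to E, flip to black, move to (1,4). |black|=3
Step 4: on WHITE (1,4): turn R to S, flip to black, move to (2,4). |black|=4
Step 5: on WHITE (2,4): turn R to W, flip to black, move to (2,3). |black|=5
Step 6: on WHITE (2,3): turn R to N, flip to black, move to (1,3). |black|=6
Step 7: on BLACK (1,3): turn L to W, flip to white, move to (1,2). |black|=5
Step 8: on WHITE (1,2): turn R to N, flip to black, move to (0,2). |black|=6
Step 9: on WHITE (0,2): turn R to E, flip to black, move to (0,3). |black|=7
Step 10: on WHITE (0,3): turn R to S, flip to black, move to (1,3). |black|=8
Step 11: on WHITE (1,3): turn R to W, flip to black, move to (1,2). |black|=9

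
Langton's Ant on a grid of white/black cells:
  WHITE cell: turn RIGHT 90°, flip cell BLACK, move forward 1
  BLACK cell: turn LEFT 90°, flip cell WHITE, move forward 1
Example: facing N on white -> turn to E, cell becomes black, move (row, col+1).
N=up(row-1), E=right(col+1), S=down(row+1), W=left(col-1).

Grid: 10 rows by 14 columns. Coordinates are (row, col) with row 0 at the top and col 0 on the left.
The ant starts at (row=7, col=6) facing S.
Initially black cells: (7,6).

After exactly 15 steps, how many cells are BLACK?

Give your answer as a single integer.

Step 1: on BLACK (7,6): turn L to E, flip to white, move to (7,7). |black|=0
Step 2: on WHITE (7,7): turn R to S, flip to black, move to (8,7). |black|=1
Step 3: on WHITE (8,7): turn R to W, flip to black, move to (8,6). |black|=2
Step 4: on WHITE (8,6): turn R to N, flip to black, move to (7,6). |black|=3
Step 5: on WHITE (7,6): turn R to E, flip to black, move to (7,7). |black|=4
Step 6: on BLACK (7,7): turn L to N, flip to white, move to (6,7). |black|=3
Step 7: on WHITE (6,7): turn R to E, flip to black, move to (6,8). |black|=4
Step 8: on WHITE (6,8): turn R to S, flip to black, move to (7,8). |black|=5
Step 9: on WHITE (7,8): turn R to W, flip to black, move to (7,7). |black|=6
Step 10: on WHITE (7,7): turn R to N, flip to black, move to (6,7). |black|=7
Step 11: on BLACK (6,7): turn L to W, flip to white, move to (6,6). |black|=6
Step 12: on WHITE (6,6): turn R to N, flip to black, move to (5,6). |black|=7
Step 13: on WHITE (5,6): turn R to E, flip to black, move to (5,7). |black|=8
Step 14: on WHITE (5,7): turn R to S, flip to black, move to (6,7). |black|=9
Step 15: on WHITE (6,7): turn R to W, flip to black, move to (6,6). |black|=10

Answer: 10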